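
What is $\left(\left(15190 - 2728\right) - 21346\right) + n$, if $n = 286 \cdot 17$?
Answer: $-4022$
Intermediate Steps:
$n = 4862$
$\left(\left(15190 - 2728\right) - 21346\right) + n = \left(\left(15190 - 2728\right) - 21346\right) + 4862 = \left(12462 - 21346\right) + 4862 = -8884 + 4862 = -4022$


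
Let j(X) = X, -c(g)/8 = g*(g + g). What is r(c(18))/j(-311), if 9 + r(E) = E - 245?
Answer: 5438/311 ≈ 17.486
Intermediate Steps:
c(g) = -16*g² (c(g) = -8*g*(g + g) = -8*g*2*g = -16*g²)
r(E) = -254 + E (r(E) = -9 + (E - 245) = -9 + (-245 + E) = -254 + E)
r(c(18))/j(-311) = (-254 - 16*18²)/(-311) = (-254 - 16*324)*(-1/311) = (-254 - 5184)*(-1/311) = -5438*(-1/311) = 5438/311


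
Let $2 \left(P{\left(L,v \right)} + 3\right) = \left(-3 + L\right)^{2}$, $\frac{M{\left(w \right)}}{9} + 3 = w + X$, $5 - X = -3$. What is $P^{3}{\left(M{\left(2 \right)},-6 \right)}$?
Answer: $5802888573$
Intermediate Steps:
$X = 8$ ($X = 5 - -3 = 5 + 3 = 8$)
$M{\left(w \right)} = 45 + 9 w$ ($M{\left(w \right)} = -27 + 9 \left(w + 8\right) = -27 + 9 \left(8 + w\right) = -27 + \left(72 + 9 w\right) = 45 + 9 w$)
$P{\left(L,v \right)} = -3 + \frac{\left(-3 + L\right)^{2}}{2}$
$P^{3}{\left(M{\left(2 \right)},-6 \right)} = \left(-3 + \frac{\left(-3 + \left(45 + 9 \cdot 2\right)\right)^{2}}{2}\right)^{3} = \left(-3 + \frac{\left(-3 + \left(45 + 18\right)\right)^{2}}{2}\right)^{3} = \left(-3 + \frac{\left(-3 + 63\right)^{2}}{2}\right)^{3} = \left(-3 + \frac{60^{2}}{2}\right)^{3} = \left(-3 + \frac{1}{2} \cdot 3600\right)^{3} = \left(-3 + 1800\right)^{3} = 1797^{3} = 5802888573$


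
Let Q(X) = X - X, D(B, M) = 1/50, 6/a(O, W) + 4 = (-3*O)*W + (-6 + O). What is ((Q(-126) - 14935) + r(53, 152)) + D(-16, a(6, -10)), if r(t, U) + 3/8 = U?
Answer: -2956671/200 ≈ -14783.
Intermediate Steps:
r(t, U) = -3/8 + U
a(O, W) = 6/(-10 + O - 3*O*W) (a(O, W) = 6/(-4 + ((-3*O)*W + (-6 + O))) = 6/(-4 + (-3*O*W + (-6 + O))) = 6/(-4 + (-6 + O - 3*O*W)) = 6/(-10 + O - 3*O*W))
D(B, M) = 1/50
Q(X) = 0
((Q(-126) - 14935) + r(53, 152)) + D(-16, a(6, -10)) = ((0 - 14935) + (-3/8 + 152)) + 1/50 = (-14935 + 1213/8) + 1/50 = -118267/8 + 1/50 = -2956671/200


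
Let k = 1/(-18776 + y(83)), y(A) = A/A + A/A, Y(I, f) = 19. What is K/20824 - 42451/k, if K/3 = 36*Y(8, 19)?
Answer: 218371170303/274 ≈ 7.9698e+8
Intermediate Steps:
y(A) = 2 (y(A) = 1 + 1 = 2)
K = 2052 (K = 3*(36*19) = 3*684 = 2052)
k = -1/18774 (k = 1/(-18776 + 2) = 1/(-18774) = -1/18774 ≈ -5.3265e-5)
K/20824 - 42451/k = 2052/20824 - 42451/(-1/18774) = 2052*(1/20824) - 42451*(-18774) = 27/274 + 796975074 = 218371170303/274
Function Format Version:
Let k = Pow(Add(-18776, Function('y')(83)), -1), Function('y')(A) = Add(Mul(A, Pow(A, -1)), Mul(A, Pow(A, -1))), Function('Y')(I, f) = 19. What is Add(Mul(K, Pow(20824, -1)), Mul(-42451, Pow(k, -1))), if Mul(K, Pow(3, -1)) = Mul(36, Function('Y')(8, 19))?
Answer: Rational(218371170303, 274) ≈ 7.9698e+8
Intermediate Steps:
Function('y')(A) = 2 (Function('y')(A) = Add(1, 1) = 2)
K = 2052 (K = Mul(3, Mul(36, 19)) = Mul(3, 684) = 2052)
k = Rational(-1, 18774) (k = Pow(Add(-18776, 2), -1) = Pow(-18774, -1) = Rational(-1, 18774) ≈ -5.3265e-5)
Add(Mul(K, Pow(20824, -1)), Mul(-42451, Pow(k, -1))) = Add(Mul(2052, Pow(20824, -1)), Mul(-42451, Pow(Rational(-1, 18774), -1))) = Add(Mul(2052, Rational(1, 20824)), Mul(-42451, -18774)) = Add(Rational(27, 274), 796975074) = Rational(218371170303, 274)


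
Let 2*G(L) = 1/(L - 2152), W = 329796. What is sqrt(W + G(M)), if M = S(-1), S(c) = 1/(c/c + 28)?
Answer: sqrt(5137738392002810)/124814 ≈ 574.28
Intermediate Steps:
S(c) = 1/29 (S(c) = 1/(1 + 28) = 1/29)
M = 1/29 ≈ 0.034483
G(L) = 1/(2*(-2152 + L)) (G(L) = 1/(2*(L - 2152)) = 1/(2*(-2152 + L)))
sqrt(W + G(M)) = sqrt(329796 + 1/(2*(-2152 + 1/29))) = sqrt(329796 + 1/(2*(-62407/29))) = sqrt(329796 + (1/2)*(-29/62407)) = sqrt(329796 - 29/124814) = sqrt(41163157915/124814) = sqrt(5137738392002810)/124814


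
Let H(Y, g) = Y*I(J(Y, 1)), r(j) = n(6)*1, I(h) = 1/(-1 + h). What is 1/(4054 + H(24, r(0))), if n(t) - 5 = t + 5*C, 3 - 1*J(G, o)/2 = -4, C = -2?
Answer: 13/52726 ≈ 0.00024656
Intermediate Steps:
J(G, o) = 14 (J(G, o) = 6 - 2*(-4) = 6 + 8 = 14)
n(t) = -5 + t (n(t) = 5 + (t + 5*(-2)) = 5 + (t - 10) = 5 + (-10 + t) = -5 + t)
r(j) = 1 (r(j) = (-5 + 6)*1 = 1*1 = 1)
H(Y, g) = Y/13 (H(Y, g) = Y/(-1 + 14) = Y/13)
1/(4054 + H(24, r(0))) = 1/(4054 + (1/13)*24) = 1/(4054 + 24/13) = 1/(52726/13) = 13/52726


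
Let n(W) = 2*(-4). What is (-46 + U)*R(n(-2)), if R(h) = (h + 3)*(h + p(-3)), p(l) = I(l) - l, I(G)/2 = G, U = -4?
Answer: -2750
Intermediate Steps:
I(G) = 2*G
n(W) = -8
p(l) = l (p(l) = 2*l - l = l)
R(h) = (-3 + h)*(3 + h) (R(h) = (h + 3)*(h - 3) = (3 + h)*(-3 + h) = (-3 + h)*(3 + h))
(-46 + U)*R(n(-2)) = (-46 - 4)*(-9 + (-8)²) = -50*(-9 + 64) = -50*55 = -2750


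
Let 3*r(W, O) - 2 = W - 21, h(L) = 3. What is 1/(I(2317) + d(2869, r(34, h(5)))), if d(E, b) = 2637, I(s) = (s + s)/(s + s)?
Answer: 1/2638 ≈ 0.00037907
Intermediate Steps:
I(s) = 1 (I(s) = (2*s)/((2*s)) = (2*s)*(1/(2*s)) = 1)
r(W, O) = -19/3 + W/3 (r(W, O) = ⅔ + (W - 21)/3 = ⅔ + (-21 + W)/3 = ⅔ + (-7 + W/3) = -19/3 + W/3)
1/(I(2317) + d(2869, r(34, h(5)))) = 1/(1 + 2637) = 1/2638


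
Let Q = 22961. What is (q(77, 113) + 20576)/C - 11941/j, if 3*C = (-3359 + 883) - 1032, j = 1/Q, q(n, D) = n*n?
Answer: -961814051423/3508 ≈ -2.7418e+8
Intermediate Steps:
q(n, D) = n²
j = 1/22961 ≈ 4.3552e-5
C = -3508/3 (C = ((-3359 + 883) - 1032)/3 = (-2476 - 1032)/3 = (⅓)*(-3508) = -3508/3 ≈ -1169.3)
(q(77, 113) + 20576)/C - 11941/j = (77² + 20576)/(-3508/3) - 11941/1/22961 = (5929 + 20576)*(-3/3508) - 11941*22961 = 26505*(-3/3508) - 274177301 = -79515/3508 - 274177301 = -961814051423/3508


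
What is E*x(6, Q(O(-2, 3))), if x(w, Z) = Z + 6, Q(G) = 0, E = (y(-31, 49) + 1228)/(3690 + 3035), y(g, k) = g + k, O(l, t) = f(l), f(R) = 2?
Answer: 7476/6725 ≈ 1.1117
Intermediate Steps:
O(l, t) = 2
E = 1246/6725 (E = ((-31 + 49) + 1228)/(3690 + 3035) = (18 + 1228)/6725 = 1246*(1/6725) = 1246/6725 ≈ 0.18528)
x(w, Z) = 6 + Z
E*x(6, Q(O(-2, 3))) = 1246*(6 + 0)/6725 = (1246/6725)*6 = 7476/6725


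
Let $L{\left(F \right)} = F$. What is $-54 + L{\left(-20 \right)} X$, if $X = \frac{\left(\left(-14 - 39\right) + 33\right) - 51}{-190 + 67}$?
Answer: $- \frac{8062}{123} \approx -65.545$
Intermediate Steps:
$X = \frac{71}{123}$ ($X = \frac{\left(-53 + 33\right) - 51}{-123} = \left(-20 - 51\right) \left(- \frac{1}{123}\right) = \left(-71\right) \left(- \frac{1}{123}\right) = \frac{71}{123} \approx 0.57724$)
$-54 + L{\left(-20 \right)} X = -54 - \frac{1420}{123} = - \frac{8062}{123}$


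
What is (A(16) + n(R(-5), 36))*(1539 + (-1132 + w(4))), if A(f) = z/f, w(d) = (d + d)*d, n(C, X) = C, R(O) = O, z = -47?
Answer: -55753/16 ≈ -3484.6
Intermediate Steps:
w(d) = 2*d² (w(d) = (2*d)*d = 2*d²)
A(f) = -47/f
(A(16) + n(R(-5), 36))*(1539 + (-1132 + w(4))) = (-47/16 - 5)*(1539 + (-1132 + 2*4²)) = (-47*1/16 - 5)*(1539 + (-1132 + 2*16)) = (-47/16 - 5)*(1539 + (-1132 + 32)) = -127*(1539 - 1100)/16 = -127/16*439 = -55753/16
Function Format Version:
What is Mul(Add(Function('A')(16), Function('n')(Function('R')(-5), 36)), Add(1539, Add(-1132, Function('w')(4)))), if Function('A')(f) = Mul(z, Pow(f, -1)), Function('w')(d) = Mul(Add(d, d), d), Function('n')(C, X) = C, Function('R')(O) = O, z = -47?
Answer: Rational(-55753, 16) ≈ -3484.6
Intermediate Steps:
Function('w')(d) = Mul(2, Pow(d, 2)) (Function('w')(d) = Mul(Mul(2, d), d) = Mul(2, Pow(d, 2)))
Function('A')(f) = Mul(-47, Pow(f, -1))
Mul(Add(Function('A')(16), Function('n')(Function('R')(-5), 36)), Add(1539, Add(-1132, Function('w')(4)))) = Mul(Add(Mul(-47, Pow(16, -1)), -5), Add(1539, Add(-1132, Mul(2, Pow(4, 2))))) = Mul(Add(Mul(-47, Rational(1, 16)), -5), Add(1539, Add(-1132, Mul(2, 16)))) = Mul(Add(Rational(-47, 16), -5), Add(1539, Add(-1132, 32))) = Mul(Rational(-127, 16), Add(1539, -1100)) = Mul(Rational(-127, 16), 439) = Rational(-55753, 16)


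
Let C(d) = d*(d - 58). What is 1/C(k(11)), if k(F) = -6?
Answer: 1/384 ≈ 0.0026042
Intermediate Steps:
C(d) = d*(-58 + d)
1/C(k(11)) = 1/(-6*(-58 - 6)) = 1/(-6*(-64)) = 1/384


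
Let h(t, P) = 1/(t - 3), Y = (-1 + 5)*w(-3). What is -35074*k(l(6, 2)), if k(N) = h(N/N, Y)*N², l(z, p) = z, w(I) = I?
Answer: 631332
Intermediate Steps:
Y = -12 (Y = (-1 + 5)*(-3) = 4*(-3) = -12)
h(t, P) = 1/(-3 + t)
k(N) = -N²/2 (k(N) = N²/(-3 + N/N) = N²/(-3 + 1) = N²/(-2) = -N²/2)
-35074*k(l(6, 2)) = -(-17537)*6² = -(-17537)*36 = -35074*(-18) = 631332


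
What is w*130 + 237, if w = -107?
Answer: -13673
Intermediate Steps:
w*130 + 237 = -107*130 + 237 = -13910 + 237 = -13673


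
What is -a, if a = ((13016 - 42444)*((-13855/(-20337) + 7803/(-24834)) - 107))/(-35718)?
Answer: 132070077528893/1503278521137 ≈ 87.855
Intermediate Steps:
a = -132070077528893/1503278521137 (a = -29428*((-13855*(-1/20337) + 7803*(-1/24834)) - 107)*(-1/35718) = -29428*((13855/20337 - 2601/8278) - 107)*(-1/35718) = -29428*(61795153/168349686 - 107)*(-1/35718) = -29428*(-17951621249/168349686)*(-1/35718) = (264140155057786/84174843)*(-1/35718) = -132070077528893/1503278521137 ≈ -87.855)
-a = -1*(-132070077528893/1503278521137) = 132070077528893/1503278521137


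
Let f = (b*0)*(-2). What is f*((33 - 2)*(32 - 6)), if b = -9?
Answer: 0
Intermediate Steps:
f = 0 (f = -9*0*(-2) = 0*(-2) = 0)
f*((33 - 2)*(32 - 6)) = 0*((33 - 2)*(32 - 6)) = 0*(31*26) = 0*806 = 0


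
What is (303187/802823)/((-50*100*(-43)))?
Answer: 303187/172606945000 ≈ 1.7565e-6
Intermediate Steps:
(303187/802823)/((-50*100*(-43))) = (303187*(1/802823))/((-5000*(-43))) = (303187/802823)/215000 = (303187/802823)*(1/215000) = 303187/172606945000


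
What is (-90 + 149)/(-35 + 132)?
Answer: 59/97 ≈ 0.60825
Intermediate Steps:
(-90 + 149)/(-35 + 132) = 59/97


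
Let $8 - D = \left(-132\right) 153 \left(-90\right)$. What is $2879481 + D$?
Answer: $1061849$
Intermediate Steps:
$D = -1817632$ ($D = 8 - \left(-132\right) 153 \left(-90\right) = 8 - \left(-20196\right) \left(-90\right) = 8 - 1817640 = -1817632$)
$2879481 + D = 2879481 - 1817632 = 1061849$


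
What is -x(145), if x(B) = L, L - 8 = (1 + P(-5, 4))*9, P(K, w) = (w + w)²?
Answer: -593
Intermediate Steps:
P(K, w) = 4*w² (P(K, w) = (2*w)² = 4*w²)
L = 593 (L = 8 + (1 + 4*4²)*9 = 8 + (1 + 4*16)*9 = 8 + (1 + 64)*9 = 8 + 65*9 = 8 + 585 = 593)
x(B) = 593
-x(145) = -1*593 = -593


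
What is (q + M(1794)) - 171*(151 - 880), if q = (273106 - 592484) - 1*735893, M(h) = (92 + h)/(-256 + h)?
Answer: -715639685/769 ≈ -9.3061e+5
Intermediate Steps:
M(h) = (92 + h)/(-256 + h)
q = -1055271 (q = -319378 - 735893 = -1055271)
(q + M(1794)) - 171*(151 - 880) = (-1055271 + (92 + 1794)/(-256 + 1794)) - 171*(151 - 880) = (-1055271 + 1886/1538) - 171*(-729) = (-1055271 + (1/1538)*1886) + 124659 = (-1055271 + 943/769) + 124659 = -811502456/769 + 124659 = -715639685/769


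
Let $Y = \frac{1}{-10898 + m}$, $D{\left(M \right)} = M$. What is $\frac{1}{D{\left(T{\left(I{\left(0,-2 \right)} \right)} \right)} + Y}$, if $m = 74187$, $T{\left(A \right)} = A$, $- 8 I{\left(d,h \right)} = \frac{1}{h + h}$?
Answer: $\frac{2025248}{63321} \approx 31.984$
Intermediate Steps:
$I{\left(d,h \right)} = - \frac{1}{16 h}$ ($I{\left(d,h \right)} = - \frac{1}{8 \left(h + h\right)} = - \frac{1}{8 \cdot 2 h} = - \frac{\frac{1}{2} \frac{1}{h}}{8} = - \frac{1}{16 h}$)
$Y = \frac{1}{63289}$ ($Y = \frac{1}{-10898 + 74187} = \frac{1}{63289} \approx 1.5801 \cdot 10^{-5}$)
$\frac{1}{D{\left(T{\left(I{\left(0,-2 \right)} \right)} \right)} + Y} = \frac{1}{- \frac{1}{16 \left(-2\right)} + \frac{1}{63289}} = \frac{1}{\left(- \frac{1}{16}\right) \left(- \frac{1}{2}\right) + \frac{1}{63289}} = \frac{1}{\frac{1}{32} + \frac{1}{63289}} = \frac{1}{\frac{63321}{2025248}} = \frac{2025248}{63321}$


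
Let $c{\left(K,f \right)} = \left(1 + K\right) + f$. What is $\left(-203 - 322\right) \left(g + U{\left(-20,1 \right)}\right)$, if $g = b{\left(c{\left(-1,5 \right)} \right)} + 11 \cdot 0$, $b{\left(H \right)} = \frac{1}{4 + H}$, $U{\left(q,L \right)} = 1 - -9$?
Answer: $- \frac{15925}{3} \approx -5308.3$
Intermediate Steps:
$c{\left(K,f \right)} = 1 + K + f$
$U{\left(q,L \right)} = 10$ ($U{\left(q,L \right)} = 1 + 9 = 10$)
$g = \frac{1}{9}$ ($g = \frac{1}{4 + \left(1 - 1 + 5\right)} + 11 \cdot 0 = \frac{1}{4 + 5} + 0 = \frac{1}{9} + 0 = \frac{1}{9} \approx 0.11111$)
$\left(-203 - 322\right) \left(g + U{\left(-20,1 \right)}\right) = \left(-203 - 322\right) \left(\frac{1}{9} + 10\right) = \left(-525\right) \frac{91}{9} = - \frac{15925}{3}$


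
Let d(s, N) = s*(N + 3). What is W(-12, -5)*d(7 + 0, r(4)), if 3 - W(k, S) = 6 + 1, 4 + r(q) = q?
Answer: -84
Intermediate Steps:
r(q) = -4 + q
d(s, N) = s*(3 + N)
W(k, S) = -4 (W(k, S) = 3 - (6 + 1) = 3 - 1*7 = 3 - 7 = -4)
W(-12, -5)*d(7 + 0, r(4)) = -4*(7 + 0)*(3 + (-4 + 4)) = -28*(3 + 0) = -28*3 = -4*21 = -84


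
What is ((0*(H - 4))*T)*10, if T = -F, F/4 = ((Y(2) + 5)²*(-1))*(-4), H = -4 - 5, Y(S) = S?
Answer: 0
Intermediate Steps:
H = -9
F = 784 (F = 4*(((2 + 5)²*(-1))*(-4)) = 4*((7²*(-1))*(-4)) = 4*((49*(-1))*(-4)) = 4*(-49*(-4)) = 4*196 = 784)
T = -784 (T = -1*784 = -784)
((0*(H - 4))*T)*10 = ((0*(-9 - 4))*(-784))*10 = ((0*(-13))*(-784))*10 = (0*(-784))*10 = 0*10 = 0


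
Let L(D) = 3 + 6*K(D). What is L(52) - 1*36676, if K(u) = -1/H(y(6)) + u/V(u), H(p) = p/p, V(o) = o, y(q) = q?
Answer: -36673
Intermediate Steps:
H(p) = 1
K(u) = 0 (K(u) = -1/1 + u/u = -1*1 + 1 = -1 + 1 = 0)
L(D) = 3 (L(D) = 3 + 6*0 = 3 + 0 = 3)
L(52) - 1*36676 = 3 - 1*36676 = 3 - 36676 = -36673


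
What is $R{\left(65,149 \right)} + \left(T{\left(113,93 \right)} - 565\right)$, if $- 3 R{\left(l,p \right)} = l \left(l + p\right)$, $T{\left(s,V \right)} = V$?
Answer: $- \frac{15326}{3} \approx -5108.7$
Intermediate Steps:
$R{\left(l,p \right)} = - \frac{l \left(l + p\right)}{3}$
$R{\left(65,149 \right)} + \left(T{\left(113,93 \right)} - 565\right) = \left(- \frac{1}{3}\right) 65 \left(65 + 149\right) + \left(93 - 565\right) = \left(- \frac{1}{3}\right) 65 \cdot 214 + \left(93 - 565\right) = - \frac{13910}{3} - 472 = - \frac{15326}{3}$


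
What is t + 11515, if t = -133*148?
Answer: -8169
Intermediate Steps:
t = -19684
t + 11515 = -19684 + 11515 = -8169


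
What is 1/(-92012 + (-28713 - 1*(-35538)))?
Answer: -1/85187 ≈ -1.1739e-5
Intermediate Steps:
1/(-92012 + (-28713 - 1*(-35538))) = 1/(-92012 + (-28713 + 35538)) = 1/(-92012 + 6825) = 1/(-85187) = -1/85187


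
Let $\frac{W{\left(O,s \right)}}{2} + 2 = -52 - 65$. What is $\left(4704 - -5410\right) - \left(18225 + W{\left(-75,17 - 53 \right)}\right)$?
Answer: $-7873$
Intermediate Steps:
$W{\left(O,s \right)} = -238$ ($W{\left(O,s \right)} = -4 + 2 \left(-52 - 65\right) = -4 + 2 \left(-117\right) = -4 - 234 = -238$)
$\left(4704 - -5410\right) - \left(18225 + W{\left(-75,17 - 53 \right)}\right) = \left(4704 - -5410\right) - 17987 = \left(4704 + 5410\right) + \left(-18225 + 238\right) = 10114 - 17987 = -7873$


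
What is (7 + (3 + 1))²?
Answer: 121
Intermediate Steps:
(7 + (3 + 1))² = (7 + 4)² = 11² = 121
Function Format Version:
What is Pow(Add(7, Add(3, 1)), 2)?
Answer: 121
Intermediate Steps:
Pow(Add(7, Add(3, 1)), 2) = Pow(Add(7, 4), 2) = Pow(11, 2) = 121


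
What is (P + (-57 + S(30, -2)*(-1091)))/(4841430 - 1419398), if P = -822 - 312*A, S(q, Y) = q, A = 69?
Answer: -55137/3422032 ≈ -0.016112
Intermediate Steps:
P = -22350 (P = -822 - 312*69 = -822 - 21528 = -22350)
(P + (-57 + S(30, -2)*(-1091)))/(4841430 - 1419398) = (-22350 + (-57 + 30*(-1091)))/(4841430 - 1419398) = (-22350 + (-57 - 32730))/3422032 = (-22350 - 32787)*(1/3422032) = -55137*1/3422032 = -55137/3422032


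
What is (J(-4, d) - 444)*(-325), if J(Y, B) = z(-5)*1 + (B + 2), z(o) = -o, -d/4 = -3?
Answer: 138125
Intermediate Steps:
d = 12 (d = -4*(-3) = 12)
J(Y, B) = 7 + B (J(Y, B) = -1*(-5)*1 + (B + 2) = 5*1 + (2 + B) = 5 + (2 + B) = 7 + B)
(J(-4, d) - 444)*(-325) = ((7 + 12) - 444)*(-325) = (19 - 444)*(-325) = -425*(-325) = 138125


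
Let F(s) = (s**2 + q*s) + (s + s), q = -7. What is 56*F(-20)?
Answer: 28000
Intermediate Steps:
F(s) = s**2 - 5*s (F(s) = (s**2 - 7*s) + (s + s) = (s**2 - 7*s) + 2*s = s**2 - 5*s)
56*F(-20) = 56*(-20*(-5 - 20)) = 56*(-20*(-25)) = 56*500 = 28000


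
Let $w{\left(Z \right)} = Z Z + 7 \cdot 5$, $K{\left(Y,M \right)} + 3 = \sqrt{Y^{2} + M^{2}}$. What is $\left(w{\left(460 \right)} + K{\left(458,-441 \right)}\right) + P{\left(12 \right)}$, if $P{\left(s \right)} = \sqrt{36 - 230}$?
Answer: $211632 + \sqrt{404245} + i \sqrt{194} \approx 2.1227 \cdot 10^{5} + 13.928 i$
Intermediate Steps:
$P{\left(s \right)} = i \sqrt{194}$ ($P{\left(s \right)} = \sqrt{-194} = i \sqrt{194}$)
$K{\left(Y,M \right)} = -3 + \sqrt{M^{2} + Y^{2}}$ ($K{\left(Y,M \right)} = -3 + \sqrt{Y^{2} + M^{2}} = -3 + \sqrt{M^{2} + Y^{2}}$)
$w{\left(Z \right)} = 35 + Z^{2}$ ($w{\left(Z \right)} = Z^{2} + 35 = 35 + Z^{2}$)
$\left(w{\left(460 \right)} + K{\left(458,-441 \right)}\right) + P{\left(12 \right)} = \left(\left(35 + 460^{2}\right) - \left(3 - \sqrt{\left(-441\right)^{2} + 458^{2}}\right)\right) + i \sqrt{194} = \left(\left(35 + 211600\right) - \left(3 - \sqrt{194481 + 209764}\right)\right) + i \sqrt{194} = \left(211635 - \left(3 - \sqrt{404245}\right)\right) + i \sqrt{194} = \left(211632 + \sqrt{404245}\right) + i \sqrt{194} = 211632 + \sqrt{404245} + i \sqrt{194}$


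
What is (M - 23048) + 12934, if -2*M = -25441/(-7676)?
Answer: -8173451/808 ≈ -10116.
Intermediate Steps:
M = -1339/808 (M = -(-25441)/(2*(-7676)) = -(-25441)*(-1)/(2*7676) = -½*1339/404 = -1339/808 ≈ -1.6572)
(M - 23048) + 12934 = (-1339/808 - 23048) + 12934 = -18624123/808 + 12934 = -8173451/808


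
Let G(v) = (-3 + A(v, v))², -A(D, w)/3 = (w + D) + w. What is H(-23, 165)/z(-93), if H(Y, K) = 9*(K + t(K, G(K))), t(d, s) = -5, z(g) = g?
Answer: -480/31 ≈ -15.484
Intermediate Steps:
A(D, w) = -6*w - 3*D (A(D, w) = -3*((w + D) + w) = -3*((D + w) + w) = -3*(D + 2*w) = -6*w - 3*D)
G(v) = (-3 - 9*v)² (G(v) = (-3 + (-6*v - 3*v))² = (-3 - 9*v)²)
H(Y, K) = -45 + 9*K (H(Y, K) = 9*(K - 5) = 9*(-5 + K) = -45 + 9*K)
H(-23, 165)/z(-93) = (-45 + 9*165)/(-93) = (-45 + 1485)*(-1/93) = 1440*(-1/93) = -480/31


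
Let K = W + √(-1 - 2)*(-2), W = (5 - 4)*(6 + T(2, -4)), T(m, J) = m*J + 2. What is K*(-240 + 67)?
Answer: 346*I*√3 ≈ 599.29*I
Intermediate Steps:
T(m, J) = 2 + J*m (T(m, J) = J*m + 2 = 2 + J*m)
W = 0 (W = (5 - 4)*(6 + (2 - 4*2)) = 1*(6 + (2 - 8)) = 1*(6 - 6) = 1*0 = 0)
K = -2*I*√3 (K = 0 + √(-1 - 2)*(-2) = 0 + √(-3)*(-2) = 0 + (I*√3)*(-2) = 0 - 2*I*√3 = -2*I*√3 ≈ -3.4641*I)
K*(-240 + 67) = (-2*I*√3)*(-240 + 67) = -2*I*√3*(-173) = 346*I*√3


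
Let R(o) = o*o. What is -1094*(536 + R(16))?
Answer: -866448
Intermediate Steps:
R(o) = o²
-1094*(536 + R(16)) = -1094*(536 + 16²) = -1094*(536 + 256) = -1094*792 = -866448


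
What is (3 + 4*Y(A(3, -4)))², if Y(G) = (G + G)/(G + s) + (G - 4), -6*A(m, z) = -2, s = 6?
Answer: 410881/3249 ≈ 126.46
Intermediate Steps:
A(m, z) = ⅓ (A(m, z) = -⅙*(-2) = ⅓)
Y(G) = -4 + G + 2*G/(6 + G) (Y(G) = (G + G)/(G + 6) + (G - 4) = (2*G)/(6 + G) + (-4 + G) = 2*G/(6 + G) + (-4 + G) = -4 + G + 2*G/(6 + G))
(3 + 4*Y(A(3, -4)))² = (3 + 4*((-24 + (⅓)² + 4*(⅓))/(6 + ⅓)))² = (3 + 4*((-24 + ⅑ + 4/3)/(19/3)))² = (3 + 4*((3/19)*(-203/9)))² = (3 + 4*(-203/57))² = (3 - 812/57)² = (-641/57)² = 410881/3249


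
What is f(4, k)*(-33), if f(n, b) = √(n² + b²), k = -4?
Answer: -132*√2 ≈ -186.68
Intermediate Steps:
f(n, b) = √(b² + n²)
f(4, k)*(-33) = √((-4)² + 4²)*(-33) = √(16 + 16)*(-33) = √32*(-33) = (4*√2)*(-33) = -132*√2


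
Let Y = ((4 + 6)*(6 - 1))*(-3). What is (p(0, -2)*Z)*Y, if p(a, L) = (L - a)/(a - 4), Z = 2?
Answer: -150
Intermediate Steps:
p(a, L) = (L - a)/(-4 + a)
Y = -150 (Y = (10*5)*(-3) = 50*(-3) = -150)
(p(0, -2)*Z)*Y = (((-2 - 1*0)/(-4 + 0))*2)*(-150) = (((-2 + 0)/(-4))*2)*(-150) = (-1/4*(-2)*2)*(-150) = ((1/2)*2)*(-150) = 1*(-150) = -150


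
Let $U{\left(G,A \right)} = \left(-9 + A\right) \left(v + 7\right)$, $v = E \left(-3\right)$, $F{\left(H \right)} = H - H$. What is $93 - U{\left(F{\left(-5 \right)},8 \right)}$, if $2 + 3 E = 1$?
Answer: $101$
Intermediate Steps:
$F{\left(H \right)} = 0$
$E = - \frac{1}{3}$ ($E = - \frac{2}{3} + \frac{1}{3} \cdot 1 = - \frac{2}{3} + \frac{1}{3} = - \frac{1}{3} \approx -0.33333$)
$v = 1$ ($v = \left(- \frac{1}{3}\right) \left(-3\right) = 1$)
$U{\left(G,A \right)} = -72 + 8 A$ ($U{\left(G,A \right)} = \left(-9 + A\right) \left(1 + 7\right) = \left(-9 + A\right) 8 = -72 + 8 A$)
$93 - U{\left(F{\left(-5 \right)},8 \right)} = 93 - \left(-72 + 8 \cdot 8\right) = 93 - \left(-72 + 64\right) = 93 - -8 = 93 + 8 = 101$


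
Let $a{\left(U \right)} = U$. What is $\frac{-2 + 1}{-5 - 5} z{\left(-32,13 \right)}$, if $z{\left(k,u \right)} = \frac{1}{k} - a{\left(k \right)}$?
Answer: $\frac{1023}{320} \approx 3.1969$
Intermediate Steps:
$z{\left(k,u \right)} = \frac{1}{k} - k$
$\frac{-2 + 1}{-5 - 5} z{\left(-32,13 \right)} = \frac{-2 + 1}{-5 - 5} \left(\frac{1}{-32} - -32\right) = - \frac{1}{-10} \left(- \frac{1}{32} + 32\right) = \left(-1\right) \left(- \frac{1}{10}\right) \frac{1023}{32} = \frac{1}{10} \cdot \frac{1023}{32} = \frac{1023}{320}$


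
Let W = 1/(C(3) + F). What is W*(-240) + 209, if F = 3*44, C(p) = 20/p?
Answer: 5389/26 ≈ 207.27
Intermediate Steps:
F = 132
W = 3/416 (W = 1/(20/3 + 132) = 1/(416/3) = 3/416 ≈ 0.0072115)
W*(-240) + 209 = (3/416)*(-240) + 209 = -45/26 + 209 = 5389/26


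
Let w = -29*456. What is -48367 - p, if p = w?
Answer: -35143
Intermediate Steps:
w = -13224
p = -13224
-48367 - p = -48367 - 1*(-13224) = -48367 + 13224 = -35143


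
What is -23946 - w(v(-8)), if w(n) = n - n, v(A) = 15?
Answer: -23946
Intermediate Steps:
w(n) = 0
-23946 - w(v(-8)) = -23946 - 1*0 = -23946 + 0 = -23946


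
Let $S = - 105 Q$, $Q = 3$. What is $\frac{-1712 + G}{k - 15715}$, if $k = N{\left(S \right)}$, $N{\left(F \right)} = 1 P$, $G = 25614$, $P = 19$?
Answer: $- \frac{11951}{7848} \approx -1.5228$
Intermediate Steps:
$S = -315$ ($S = \left(-105\right) 3 = -315$)
$N{\left(F \right)} = 19$ ($N{\left(F \right)} = 1 \cdot 19 = 19$)
$k = 19$
$\frac{-1712 + G}{k - 15715} = \frac{-1712 + 25614}{19 - 15715} = \frac{23902}{-15696} = 23902 \left(- \frac{1}{15696}\right) = - \frac{11951}{7848}$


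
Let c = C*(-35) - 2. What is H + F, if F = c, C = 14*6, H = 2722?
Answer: -220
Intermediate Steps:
C = 84
c = -2942 (c = 84*(-35) - 2 = -2940 - 2 = -2942)
F = -2942
H + F = 2722 - 2942 = -220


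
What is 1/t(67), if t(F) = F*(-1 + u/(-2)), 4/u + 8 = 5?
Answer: -3/67 ≈ -0.044776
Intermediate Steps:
u = -4/3 (u = 4/(-8 + 5) = 4/(-3) = 4*(-⅓) = -4/3 ≈ -1.3333)
t(F) = -F/3 (t(F) = F*(-1 - 4/3/(-2)) = F*(-1 - 4/3*(-½)) = F*(-1 + ⅔) = F*(-⅓) = -F/3)
1/t(67) = 1/(-⅓*67) = 1/(-67/3) = -3/67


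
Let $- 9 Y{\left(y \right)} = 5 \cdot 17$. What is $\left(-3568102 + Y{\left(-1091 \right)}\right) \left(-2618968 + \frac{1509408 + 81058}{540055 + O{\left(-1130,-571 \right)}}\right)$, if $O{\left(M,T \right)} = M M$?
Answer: $\frac{152811183090357297922}{16352595} \approx 9.3448 \cdot 10^{12}$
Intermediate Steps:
$O{\left(M,T \right)} = M^{2}$
$Y{\left(y \right)} = - \frac{85}{9}$ ($Y{\left(y \right)} = - \frac{5 \cdot 17}{9} = \left(- \frac{1}{9}\right) 85 = - \frac{85}{9}$)
$\left(-3568102 + Y{\left(-1091 \right)}\right) \left(-2618968 + \frac{1509408 + 81058}{540055 + O{\left(-1130,-571 \right)}}\right) = \left(-3568102 - \frac{85}{9}\right) \left(-2618968 + \frac{1509408 + 81058}{540055 + \left(-1130\right)^{2}}\right) = - \frac{32113003 \left(-2618968 + \frac{1590466}{540055 + 1276900}\right)}{9} = - \frac{32113003 \left(-2618968 + \frac{1590466}{1816955}\right)}{9} = \left(- \frac{32113003}{9}\right) \left(- \frac{4758545411974}{1816955}\right) = \frac{152811183090357297922}{16352595}$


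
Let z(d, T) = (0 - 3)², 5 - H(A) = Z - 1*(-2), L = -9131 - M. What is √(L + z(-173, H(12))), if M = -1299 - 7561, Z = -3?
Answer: I*√262 ≈ 16.186*I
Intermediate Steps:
M = -8860
L = -271 (L = -9131 - 1*(-8860) = -9131 + 8860 = -271)
H(A) = 6 (H(A) = 5 - (-3 - 1*(-2)) = 5 - (-3 + 2) = 5 - 1*(-1) = 5 + 1 = 6)
z(d, T) = 9 (z(d, T) = (-3)² = 9)
√(L + z(-173, H(12))) = √(-271 + 9) = √(-262) = I*√262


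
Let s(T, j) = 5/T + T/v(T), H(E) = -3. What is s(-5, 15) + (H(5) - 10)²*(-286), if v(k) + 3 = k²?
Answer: -1063375/22 ≈ -48335.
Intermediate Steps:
v(k) = -3 + k²
s(T, j) = 5/T + T/(-3 + T²)
s(-5, 15) + (H(5) - 10)²*(-286) = 3*(-5 + 2*(-5)²)/(-5*(-3 + (-5)²)) + (-3 - 10)²*(-286) = 3*(-⅕)*(-5 + 2*25)/(-3 + 25) + (-13)²*(-286) = 3*(-⅕)*(-5 + 50)/22 + 169*(-286) = 3*(-⅕)*(1/22)*45 - 48334 = -27/22 - 48334 = -1063375/22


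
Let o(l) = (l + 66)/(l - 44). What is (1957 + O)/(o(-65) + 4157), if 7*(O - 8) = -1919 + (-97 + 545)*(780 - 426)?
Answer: 4644163/792946 ≈ 5.8568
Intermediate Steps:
o(l) = (66 + l)/(-44 + l)
O = 156729/7 (O = 8 + (-1919 + (-97 + 545)*(780 - 426))/7 = 8 + (-1919 + 448*354)/7 = 8 + (-1919 + 158592)/7 = 8 + (⅐)*156673 = 8 + 156673/7 = 156729/7 ≈ 22390.)
(1957 + O)/(o(-65) + 4157) = (1957 + 156729/7)/((66 - 65)/(-44 - 65) + 4157) = 170428/(7*(1/(-109) + 4157)) = 170428/(7*(-1/109*1 + 4157)) = 170428/(7*(-1/109 + 4157)) = 170428/(7*(453112/109)) = (170428/7)*(109/453112) = 4644163/792946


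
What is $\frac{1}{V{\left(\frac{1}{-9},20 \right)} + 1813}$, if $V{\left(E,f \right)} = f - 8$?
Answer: $\frac{1}{1825} \approx 0.00054795$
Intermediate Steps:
$V{\left(E,f \right)} = -8 + f$ ($V{\left(E,f \right)} = f - 8 = -8 + f$)
$\frac{1}{V{\left(\frac{1}{-9},20 \right)} + 1813} = \frac{1}{\left(-8 + 20\right) + 1813} = \frac{1}{12 + 1813} = \frac{1}{1825}$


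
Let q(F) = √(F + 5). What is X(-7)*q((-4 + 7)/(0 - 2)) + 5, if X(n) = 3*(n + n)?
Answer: 5 - 21*√14 ≈ -73.575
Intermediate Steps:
q(F) = √(5 + F)
X(n) = 6*n (X(n) = 3*(2*n) = 6*n)
X(-7)*q((-4 + 7)/(0 - 2)) + 5 = (6*(-7))*√(5 + (-4 + 7)/(0 - 2)) + 5 = -42*√(5 + 3/(-2)) + 5 = -42*√(5 + 3*(-½)) + 5 = -42*√(5 - 3/2) + 5 = -21*√14 + 5 = 5 - 21*√14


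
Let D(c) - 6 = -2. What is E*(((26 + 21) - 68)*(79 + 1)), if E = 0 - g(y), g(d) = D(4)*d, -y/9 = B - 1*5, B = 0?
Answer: 302400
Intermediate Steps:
D(c) = 4 (D(c) = 6 - 2 = 4)
y = 45 (y = -9*(0 - 1*5) = -9*(0 - 5) = -9*(-5) = 45)
g(d) = 4*d
E = -180 (E = 0 - 4*45 = 0 - 1*180 = 0 - 180 = -180)
E*(((26 + 21) - 68)*(79 + 1)) = -180*((26 + 21) - 68)*(79 + 1) = -180*(47 - 68)*80 = -(-3780)*80 = -180*(-1680) = 302400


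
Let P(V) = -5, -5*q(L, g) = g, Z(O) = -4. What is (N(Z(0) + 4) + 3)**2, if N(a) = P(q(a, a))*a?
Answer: 9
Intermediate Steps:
q(L, g) = -g/5
N(a) = -5*a
(N(Z(0) + 4) + 3)**2 = (-5*(-4 + 4) + 3)**2 = (-5*0 + 3)**2 = (0 + 3)**2 = 3**2 = 9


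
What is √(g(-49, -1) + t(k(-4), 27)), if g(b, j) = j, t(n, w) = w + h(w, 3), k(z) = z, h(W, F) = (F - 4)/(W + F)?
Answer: √23370/30 ≈ 5.0957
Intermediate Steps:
h(W, F) = (-4 + F)/(F + W)
t(n, w) = w - 1/(3 + w) (t(n, w) = w + (-4 + 3)/(3 + w) = w - 1/(3 + w))
√(g(-49, -1) + t(k(-4), 27)) = √(-1 + (-1 + 27*(3 + 27))/(3 + 27)) = √(-1 + (-1 + 27*30)/30) = √(-1 + (-1 + 810)/30) = √(-1 + (1/30)*809) = √(-1 + 809/30) = √(779/30) = √23370/30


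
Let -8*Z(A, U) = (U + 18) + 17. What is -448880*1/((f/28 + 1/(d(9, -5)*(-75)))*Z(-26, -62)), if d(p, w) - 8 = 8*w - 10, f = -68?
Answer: 1256864000/22947 ≈ 54773.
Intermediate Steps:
d(p, w) = -2 + 8*w (d(p, w) = 8 + (8*w - 10) = 8 + (-10 + 8*w) = -2 + 8*w)
Z(A, U) = -35/8 - U/8 (Z(A, U) = -((U + 18) + 17)/8 = -((18 + U) + 17)/8 = -(35 + U)/8 = -35/8 - U/8)
-448880*1/((f/28 + 1/(d(9, -5)*(-75)))*Z(-26, -62)) = -448880*1/((-35/8 - ⅛*(-62))*(-68/28 + 1/((-2 + 8*(-5))*(-75)))) = -448880*1/((-35/8 + 31/4)*(-68*1/28 - 1/75/(-2 - 40))) = -448880*8/(27*(-17/7 - 1/75/(-42))) = -448880*8/(27*(-17/7 - 1/42*(-1/75))) = -448880*8/(27*(-17/7 + 1/3150)) = -448880/((27/8)*(-7649/3150)) = -448880/(-22947/2800) = -448880*(-2800/22947) = 1256864000/22947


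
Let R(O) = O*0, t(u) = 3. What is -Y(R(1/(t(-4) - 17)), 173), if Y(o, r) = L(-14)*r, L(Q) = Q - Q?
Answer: 0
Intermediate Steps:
L(Q) = 0
R(O) = 0
Y(o, r) = 0 (Y(o, r) = 0*r = 0)
-Y(R(1/(t(-4) - 17)), 173) = -1*0 = 0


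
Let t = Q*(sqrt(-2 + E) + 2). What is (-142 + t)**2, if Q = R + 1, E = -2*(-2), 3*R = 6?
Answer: 18514 - 816*sqrt(2) ≈ 17360.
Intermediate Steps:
R = 2 (R = (1/3)*6 = 2)
E = 4
Q = 3 (Q = 2 + 1 = 3)
t = 6 + 3*sqrt(2) (t = 3*(sqrt(-2 + 4) + 2) = 3*(sqrt(2) + 2) = 3*(2 + sqrt(2)) = 6 + 3*sqrt(2) ≈ 10.243)
(-142 + t)**2 = (-142 + (6 + 3*sqrt(2)))**2 = (-136 + 3*sqrt(2))**2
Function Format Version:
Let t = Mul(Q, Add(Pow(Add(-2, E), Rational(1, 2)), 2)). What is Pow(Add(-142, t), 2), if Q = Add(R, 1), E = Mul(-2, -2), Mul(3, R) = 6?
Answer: Add(18514, Mul(-816, Pow(2, Rational(1, 2)))) ≈ 17360.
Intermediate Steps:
R = 2 (R = Mul(Rational(1, 3), 6) = 2)
E = 4
Q = 3 (Q = Add(2, 1) = 3)
t = Add(6, Mul(3, Pow(2, Rational(1, 2)))) (t = Mul(3, Add(Pow(Add(-2, 4), Rational(1, 2)), 2)) = Mul(3, Add(Pow(2, Rational(1, 2)), 2)) = Mul(3, Add(2, Pow(2, Rational(1, 2)))) = Add(6, Mul(3, Pow(2, Rational(1, 2)))) ≈ 10.243)
Pow(Add(-142, t), 2) = Pow(Add(-142, Add(6, Mul(3, Pow(2, Rational(1, 2))))), 2) = Pow(Add(-136, Mul(3, Pow(2, Rational(1, 2)))), 2)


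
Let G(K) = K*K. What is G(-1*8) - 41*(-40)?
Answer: 1704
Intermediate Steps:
G(K) = K**2
G(-1*8) - 41*(-40) = (-1*8)**2 - 41*(-40) = (-8)**2 + 1640 = 64 + 1640 = 1704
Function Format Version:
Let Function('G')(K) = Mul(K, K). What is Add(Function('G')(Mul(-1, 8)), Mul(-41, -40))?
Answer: 1704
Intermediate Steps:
Function('G')(K) = Pow(K, 2)
Add(Function('G')(Mul(-1, 8)), Mul(-41, -40)) = Add(Pow(Mul(-1, 8), 2), Mul(-41, -40)) = Add(Pow(-8, 2), 1640) = Add(64, 1640) = 1704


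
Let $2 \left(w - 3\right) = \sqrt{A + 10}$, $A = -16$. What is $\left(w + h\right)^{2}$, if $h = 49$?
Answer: $\frac{\left(104 + i \sqrt{6}\right)^{2}}{4} \approx 2702.5 + 127.37 i$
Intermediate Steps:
$w = 3 + \frac{i \sqrt{6}}{2}$ ($w = 3 + \frac{\sqrt{-16 + 10}}{2} = 3 + \frac{\sqrt{-6}}{2} = 3 + \frac{i \sqrt{6}}{2} \approx 3.0 + 1.2247 i$)
$\left(w + h\right)^{2} = \left(\left(3 + \frac{i \sqrt{6}}{2}\right) + 49\right)^{2} = \left(52 + \frac{i \sqrt{6}}{2}\right)^{2}$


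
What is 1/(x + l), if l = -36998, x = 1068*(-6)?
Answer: -1/43406 ≈ -2.3038e-5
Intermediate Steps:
x = -6408
1/(x + l) = 1/(-6408 - 36998) = 1/(-43406) = -1/43406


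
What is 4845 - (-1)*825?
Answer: 5670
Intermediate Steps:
4845 - (-1)*825 = 4845 - 1*(-825) = 4845 + 825 = 5670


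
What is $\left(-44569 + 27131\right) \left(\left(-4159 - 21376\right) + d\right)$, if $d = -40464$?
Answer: $1150890562$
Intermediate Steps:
$\left(-44569 + 27131\right) \left(\left(-4159 - 21376\right) + d\right) = \left(-44569 + 27131\right) \left(\left(-4159 - 21376\right) - 40464\right) = - 17438 \left(\left(-4159 - 21376\right) - 40464\right) = - 17438 \left(-25535 - 40464\right) = \left(-17438\right) \left(-65999\right) = 1150890562$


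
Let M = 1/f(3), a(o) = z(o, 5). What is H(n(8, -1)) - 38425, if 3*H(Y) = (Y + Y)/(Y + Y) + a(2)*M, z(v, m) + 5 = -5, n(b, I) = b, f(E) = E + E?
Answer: -345827/9 ≈ -38425.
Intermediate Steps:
f(E) = 2*E
z(v, m) = -10 (z(v, m) = -5 - 5 = -10)
a(o) = -10
M = ⅙ (M = 1/(2*3) = 1/6 = ⅙ ≈ 0.16667)
H(Y) = -2/9 (H(Y) = ((Y + Y)/(Y + Y) - 10*⅙)/3 = ((2*Y)/((2*Y)) - 5/3)/3 = ((2*Y)*(1/(2*Y)) - 5/3)/3 = (1 - 5/3)/3 = (⅓)*(-⅔) = -2/9)
H(n(8, -1)) - 38425 = -2/9 - 38425 = -345827/9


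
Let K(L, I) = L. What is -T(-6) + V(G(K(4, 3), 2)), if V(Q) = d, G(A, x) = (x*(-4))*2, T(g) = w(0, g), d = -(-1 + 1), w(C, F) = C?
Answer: 0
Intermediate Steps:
d = 0 (d = -1*0 = 0)
T(g) = 0
G(A, x) = -8*x (G(A, x) = -4*x*2 = -8*x)
V(Q) = 0
-T(-6) + V(G(K(4, 3), 2)) = -1*0 + 0 = 0 + 0 = 0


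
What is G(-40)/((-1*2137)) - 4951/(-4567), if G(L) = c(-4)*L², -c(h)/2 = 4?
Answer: 69037887/9759679 ≈ 7.0738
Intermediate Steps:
c(h) = -8 (c(h) = -2*4 = -8)
G(L) = -8*L²
G(-40)/((-1*2137)) - 4951/(-4567) = (-8*(-40)²)/((-1*2137)) - 4951/(-4567) = -8*1600/(-2137) - 4951*(-1/4567) = -12800*(-1/2137) + 4951/4567 = 12800/2137 + 4951/4567 = 69037887/9759679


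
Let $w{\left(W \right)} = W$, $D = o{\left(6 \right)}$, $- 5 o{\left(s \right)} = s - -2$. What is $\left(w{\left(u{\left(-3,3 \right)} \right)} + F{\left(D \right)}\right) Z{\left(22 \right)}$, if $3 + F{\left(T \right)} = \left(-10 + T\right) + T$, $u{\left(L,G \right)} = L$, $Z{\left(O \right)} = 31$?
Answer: $- \frac{2976}{5} \approx -595.2$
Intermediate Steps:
$o{\left(s \right)} = - \frac{2}{5} - \frac{s}{5}$ ($o{\left(s \right)} = - \frac{s - -2}{5} = - \frac{s + 2}{5} = - \frac{2 + s}{5} = - \frac{2}{5} - \frac{s}{5}$)
$D = - \frac{8}{5}$ ($D = - \frac{2}{5} - \frac{6}{5} = - \frac{8}{5} \approx -1.6$)
$F{\left(T \right)} = -13 + 2 T$ ($F{\left(T \right)} = -3 + \left(\left(-10 + T\right) + T\right) = -3 + \left(-10 + 2 T\right) = -13 + 2 T$)
$\left(w{\left(u{\left(-3,3 \right)} \right)} + F{\left(D \right)}\right) Z{\left(22 \right)} = \left(-3 + \left(-13 + 2 \left(- \frac{8}{5}\right)\right)\right) 31 = \left(-3 - \frac{81}{5}\right) 31 = \left(- \frac{96}{5}\right) 31 = - \frac{2976}{5}$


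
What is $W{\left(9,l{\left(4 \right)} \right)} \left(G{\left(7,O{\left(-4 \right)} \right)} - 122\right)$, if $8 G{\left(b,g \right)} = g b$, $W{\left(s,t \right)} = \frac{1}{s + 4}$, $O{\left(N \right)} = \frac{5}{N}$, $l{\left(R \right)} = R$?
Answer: $- \frac{303}{32} \approx -9.4688$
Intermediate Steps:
$W{\left(s,t \right)} = \frac{1}{4 + s}$
$G{\left(b,g \right)} = \frac{b g}{8}$ ($G{\left(b,g \right)} = \frac{g b}{8} = \frac{b g}{8}$)
$W{\left(9,l{\left(4 \right)} \right)} \left(G{\left(7,O{\left(-4 \right)} \right)} - 122\right) = \frac{\frac{1}{8} \cdot 7 \frac{5}{-4} - 122}{4 + 9} = \frac{\frac{1}{8} \cdot 7 \cdot 5 \left(- \frac{1}{4}\right) - 122}{13} = \frac{\frac{1}{8} \cdot 7 \left(- \frac{5}{4}\right) - 122}{13} = \frac{- \frac{35}{32} - 122}{13} = \frac{1}{13} \left(- \frac{3939}{32}\right) = - \frac{303}{32}$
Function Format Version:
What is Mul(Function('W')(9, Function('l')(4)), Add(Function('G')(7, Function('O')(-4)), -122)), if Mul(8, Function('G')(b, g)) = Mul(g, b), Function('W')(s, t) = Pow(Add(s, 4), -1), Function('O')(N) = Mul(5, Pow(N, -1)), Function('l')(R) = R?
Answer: Rational(-303, 32) ≈ -9.4688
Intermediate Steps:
Function('W')(s, t) = Pow(Add(4, s), -1)
Function('G')(b, g) = Mul(Rational(1, 8), b, g) (Function('G')(b, g) = Mul(Rational(1, 8), Mul(g, b)) = Mul(Rational(1, 8), Mul(b, g)) = Mul(Rational(1, 8), b, g))
Mul(Function('W')(9, Function('l')(4)), Add(Function('G')(7, Function('O')(-4)), -122)) = Mul(Pow(Add(4, 9), -1), Add(Mul(Rational(1, 8), 7, Mul(5, Pow(-4, -1))), -122)) = Mul(Pow(13, -1), Add(Mul(Rational(1, 8), 7, Mul(5, Rational(-1, 4))), -122)) = Mul(Rational(1, 13), Add(Mul(Rational(1, 8), 7, Rational(-5, 4)), -122)) = Mul(Rational(1, 13), Add(Rational(-35, 32), -122)) = Mul(Rational(1, 13), Rational(-3939, 32)) = Rational(-303, 32)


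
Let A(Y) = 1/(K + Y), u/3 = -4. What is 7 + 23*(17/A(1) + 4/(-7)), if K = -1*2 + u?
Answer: -35624/7 ≈ -5089.1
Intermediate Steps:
u = -12 (u = 3*(-4) = -12)
K = -14 (K = -1*2 - 12 = -2 - 12 = -14)
A(Y) = 1/(-14 + Y)
7 + 23*(17/A(1) + 4/(-7)) = 7 + 23*(17/(1/(-14 + 1)) + 4/(-7)) = 7 + 23*(17/(1/(-13)) + 4*(-⅐)) = 7 + 23*(17/(-1/13) - 4/7) = 7 + 23*(17*(-13) - 4/7) = 7 + 23*(-221 - 4/7) = 7 + 23*(-1551/7) = 7 - 35673/7 = -35624/7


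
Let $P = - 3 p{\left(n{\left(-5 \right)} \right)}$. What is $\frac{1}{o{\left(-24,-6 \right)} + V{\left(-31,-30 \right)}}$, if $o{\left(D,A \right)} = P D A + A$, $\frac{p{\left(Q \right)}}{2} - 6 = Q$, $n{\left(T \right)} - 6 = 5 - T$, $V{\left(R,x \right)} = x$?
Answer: $- \frac{1}{19044} \approx -5.251 \cdot 10^{-5}$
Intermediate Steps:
$n{\left(T \right)} = 11 - T$ ($n{\left(T \right)} = 6 - \left(-5 + T\right) = 11 - T$)
$p{\left(Q \right)} = 12 + 2 Q$
$P = -132$ ($P = - 3 \left(12 + 2 \left(11 - -5\right)\right) = - 3 \left(12 + 2 \left(11 + 5\right)\right) = - 3 \left(12 + 2 \cdot 16\right) = - 3 \left(12 + 32\right) = \left(-3\right) 44 = -132$)
$o{\left(D,A \right)} = A - 132 A D$ ($o{\left(D,A \right)} = - 132 D A + A = - 132 A D + A = A - 132 A D$)
$\frac{1}{o{\left(-24,-6 \right)} + V{\left(-31,-30 \right)}} = \frac{1}{- 6 \left(1 - -3168\right) - 30} = \frac{1}{- 6 \left(1 + 3168\right) - 30} = \frac{1}{\left(-6\right) 3169 - 30} = \frac{1}{-19014 - 30} = \frac{1}{-19044} = - \frac{1}{19044}$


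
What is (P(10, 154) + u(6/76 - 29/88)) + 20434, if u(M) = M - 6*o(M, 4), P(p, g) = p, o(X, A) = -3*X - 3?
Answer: 1800237/88 ≈ 20457.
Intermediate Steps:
o(X, A) = -3 - 3*X
u(M) = 18 + 19*M (u(M) = M - 6*(-3 - 3*M) = M + (18 + 18*M) = 18 + 19*M)
(P(10, 154) + u(6/76 - 29/88)) + 20434 = (10 + (18 + 19*(6/76 - 29/88))) + 20434 = (10 + (18 + 19*(6*(1/76) - 29*1/88))) + 20434 = (10 + (18 + 19*(3/38 - 29/88))) + 20434 = (10 + (18 + 19*(-419/1672))) + 20434 = (10 + (18 - 419/88)) + 20434 = (10 + 1165/88) + 20434 = 2045/88 + 20434 = 1800237/88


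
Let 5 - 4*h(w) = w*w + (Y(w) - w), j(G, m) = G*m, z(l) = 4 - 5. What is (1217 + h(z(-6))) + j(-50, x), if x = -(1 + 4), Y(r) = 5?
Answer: 2933/2 ≈ 1466.5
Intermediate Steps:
z(l) = -1
x = -5 (x = -1*5 = -5)
h(w) = -w²/4 + w/4 (h(w) = 5/4 - (w*w + (5 - w))/4 = 5/4 - (w² + (5 - w))/4 = 5/4 - (5 + w² - w)/4 = 5/4 + (-5/4 - w²/4 + w/4) = -w²/4 + w/4)
(1217 + h(z(-6))) + j(-50, x) = (1217 + (¼)*(-1)*(1 - 1*(-1))) - 50*(-5) = (1217 + (¼)*(-1)*(1 + 1)) + 250 = (1217 + (¼)*(-1)*2) + 250 = (1217 - ½) + 250 = 2433/2 + 250 = 2933/2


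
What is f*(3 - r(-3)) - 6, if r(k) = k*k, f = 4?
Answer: -30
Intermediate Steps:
r(k) = k²
f*(3 - r(-3)) - 6 = 4*(3 - 1*(-3)²) - 6 = 4*(3 - 1*9) - 6 = 4*(3 - 9) - 6 = 4*(-6) - 6 = -24 - 6 = -30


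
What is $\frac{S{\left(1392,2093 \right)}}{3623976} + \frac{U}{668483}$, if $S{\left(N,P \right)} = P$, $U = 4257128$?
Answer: $\frac{15429128835847}{2422566348408} \approx 6.3689$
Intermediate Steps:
$\frac{S{\left(1392,2093 \right)}}{3623976} + \frac{U}{668483} = \frac{2093}{3623976} + \frac{4257128}{668483} = \frac{15429128835847}{2422566348408}$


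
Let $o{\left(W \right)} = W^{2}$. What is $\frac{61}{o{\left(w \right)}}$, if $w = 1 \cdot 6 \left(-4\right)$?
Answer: $\frac{61}{576} \approx 0.1059$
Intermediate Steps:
$w = -24$ ($w = 6 \left(-4\right) = -24$)
$\frac{61}{o{\left(w \right)}} = \frac{61}{\left(-24\right)^{2}} = \frac{61}{576}$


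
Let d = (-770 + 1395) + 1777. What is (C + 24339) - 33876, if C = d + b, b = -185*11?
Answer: -9170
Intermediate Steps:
b = -2035
d = 2402 (d = 625 + 1777 = 2402)
C = 367 (C = 2402 - 2035 = 367)
(C + 24339) - 33876 = (367 + 24339) - 33876 = 24706 - 33876 = -9170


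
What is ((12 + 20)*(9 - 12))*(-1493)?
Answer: 143328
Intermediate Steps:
((12 + 20)*(9 - 12))*(-1493) = (32*(-3))*(-1493) = -96*(-1493) = 143328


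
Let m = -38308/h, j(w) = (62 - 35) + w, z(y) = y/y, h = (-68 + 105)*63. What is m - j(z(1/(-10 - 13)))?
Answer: -103576/2331 ≈ -44.434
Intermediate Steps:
h = 2331 (h = 37*63 = 2331)
z(y) = 1
j(w) = 27 + w
m = -38308/2331 ≈ -16.434
m - j(z(1/(-10 - 13))) = -38308/2331 - (27 + 1) = -38308/2331 - 1*28 = -38308/2331 - 28 = -103576/2331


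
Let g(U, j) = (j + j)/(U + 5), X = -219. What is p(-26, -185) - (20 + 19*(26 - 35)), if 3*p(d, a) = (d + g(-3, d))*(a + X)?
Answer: 21461/3 ≈ 7153.7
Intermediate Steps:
g(U, j) = 2*j/(5 + U) (g(U, j) = (2*j)/(5 + U) = 2*j/(5 + U))
p(d, a) = 2*d*(-219 + a)/3 (p(d, a) = ((d + 2*d/(5 - 3))*(a - 219))/3 = ((d + 2*d/2)*(-219 + a))/3 = ((d + 2*d*(½))*(-219 + a))/3 = ((d + d)*(-219 + a))/3 = ((2*d)*(-219 + a))/3 = (2*d*(-219 + a))/3 = 2*d*(-219 + a)/3)
p(-26, -185) - (20 + 19*(26 - 35)) = (⅔)*(-26)*(-219 - 185) - (20 + 19*(26 - 35)) = (⅔)*(-26)*(-404) - (20 + 19*(-9)) = 21008/3 - (20 - 171) = 21008/3 - 1*(-151) = 21008/3 + 151 = 21461/3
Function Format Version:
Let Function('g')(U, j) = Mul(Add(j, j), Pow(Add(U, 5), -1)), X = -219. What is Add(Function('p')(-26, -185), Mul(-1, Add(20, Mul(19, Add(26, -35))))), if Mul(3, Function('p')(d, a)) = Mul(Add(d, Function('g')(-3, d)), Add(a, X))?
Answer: Rational(21461, 3) ≈ 7153.7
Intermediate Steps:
Function('g')(U, j) = Mul(2, j, Pow(Add(5, U), -1)) (Function('g')(U, j) = Mul(Mul(2, j), Pow(Add(5, U), -1)) = Mul(2, j, Pow(Add(5, U), -1)))
Function('p')(d, a) = Mul(Rational(2, 3), d, Add(-219, a)) (Function('p')(d, a) = Mul(Rational(1, 3), Mul(Add(d, Mul(2, d, Pow(Add(5, -3), -1))), Add(a, -219))) = Mul(Rational(1, 3), Mul(Add(d, Mul(2, d, Pow(2, -1))), Add(-219, a))) = Mul(Rational(1, 3), Mul(Add(d, Mul(2, d, Rational(1, 2))), Add(-219, a))) = Mul(Rational(1, 3), Mul(Add(d, d), Add(-219, a))) = Mul(Rational(1, 3), Mul(Mul(2, d), Add(-219, a))) = Mul(Rational(1, 3), Mul(2, d, Add(-219, a))) = Mul(Rational(2, 3), d, Add(-219, a)))
Add(Function('p')(-26, -185), Mul(-1, Add(20, Mul(19, Add(26, -35))))) = Add(Mul(Rational(2, 3), -26, Add(-219, -185)), Mul(-1, Add(20, Mul(19, Add(26, -35))))) = Add(Mul(Rational(2, 3), -26, -404), Mul(-1, Add(20, Mul(19, -9)))) = Add(Rational(21008, 3), Mul(-1, Add(20, -171))) = Add(Rational(21008, 3), Mul(-1, -151)) = Add(Rational(21008, 3), 151) = Rational(21461, 3)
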